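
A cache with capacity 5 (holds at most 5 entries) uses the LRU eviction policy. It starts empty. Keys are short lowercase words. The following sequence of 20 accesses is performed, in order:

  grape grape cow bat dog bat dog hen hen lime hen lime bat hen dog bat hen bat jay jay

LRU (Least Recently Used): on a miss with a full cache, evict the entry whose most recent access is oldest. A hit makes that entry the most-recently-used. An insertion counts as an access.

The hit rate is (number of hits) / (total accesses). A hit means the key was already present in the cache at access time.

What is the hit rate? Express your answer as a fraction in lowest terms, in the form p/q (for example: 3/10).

LRU simulation (capacity=5):
  1. access grape: MISS. Cache (LRU->MRU): [grape]
  2. access grape: HIT. Cache (LRU->MRU): [grape]
  3. access cow: MISS. Cache (LRU->MRU): [grape cow]
  4. access bat: MISS. Cache (LRU->MRU): [grape cow bat]
  5. access dog: MISS. Cache (LRU->MRU): [grape cow bat dog]
  6. access bat: HIT. Cache (LRU->MRU): [grape cow dog bat]
  7. access dog: HIT. Cache (LRU->MRU): [grape cow bat dog]
  8. access hen: MISS. Cache (LRU->MRU): [grape cow bat dog hen]
  9. access hen: HIT. Cache (LRU->MRU): [grape cow bat dog hen]
  10. access lime: MISS, evict grape. Cache (LRU->MRU): [cow bat dog hen lime]
  11. access hen: HIT. Cache (LRU->MRU): [cow bat dog lime hen]
  12. access lime: HIT. Cache (LRU->MRU): [cow bat dog hen lime]
  13. access bat: HIT. Cache (LRU->MRU): [cow dog hen lime bat]
  14. access hen: HIT. Cache (LRU->MRU): [cow dog lime bat hen]
  15. access dog: HIT. Cache (LRU->MRU): [cow lime bat hen dog]
  16. access bat: HIT. Cache (LRU->MRU): [cow lime hen dog bat]
  17. access hen: HIT. Cache (LRU->MRU): [cow lime dog bat hen]
  18. access bat: HIT. Cache (LRU->MRU): [cow lime dog hen bat]
  19. access jay: MISS, evict cow. Cache (LRU->MRU): [lime dog hen bat jay]
  20. access jay: HIT. Cache (LRU->MRU): [lime dog hen bat jay]
Total: 13 hits, 7 misses, 2 evictions

Hit rate = 13/20

Answer: 13/20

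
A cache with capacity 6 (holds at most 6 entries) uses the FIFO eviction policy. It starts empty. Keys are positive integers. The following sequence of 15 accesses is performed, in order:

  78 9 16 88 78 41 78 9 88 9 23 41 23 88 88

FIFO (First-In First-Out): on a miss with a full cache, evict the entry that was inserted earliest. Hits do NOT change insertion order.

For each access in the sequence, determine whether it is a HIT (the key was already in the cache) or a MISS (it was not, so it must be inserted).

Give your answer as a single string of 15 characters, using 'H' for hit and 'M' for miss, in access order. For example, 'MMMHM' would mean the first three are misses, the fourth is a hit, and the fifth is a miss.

Answer: MMMMHMHHHHMHHHH

Derivation:
FIFO simulation (capacity=6):
  1. access 78: MISS. Cache (old->new): [78]
  2. access 9: MISS. Cache (old->new): [78 9]
  3. access 16: MISS. Cache (old->new): [78 9 16]
  4. access 88: MISS. Cache (old->new): [78 9 16 88]
  5. access 78: HIT. Cache (old->new): [78 9 16 88]
  6. access 41: MISS. Cache (old->new): [78 9 16 88 41]
  7. access 78: HIT. Cache (old->new): [78 9 16 88 41]
  8. access 9: HIT. Cache (old->new): [78 9 16 88 41]
  9. access 88: HIT. Cache (old->new): [78 9 16 88 41]
  10. access 9: HIT. Cache (old->new): [78 9 16 88 41]
  11. access 23: MISS. Cache (old->new): [78 9 16 88 41 23]
  12. access 41: HIT. Cache (old->new): [78 9 16 88 41 23]
  13. access 23: HIT. Cache (old->new): [78 9 16 88 41 23]
  14. access 88: HIT. Cache (old->new): [78 9 16 88 41 23]
  15. access 88: HIT. Cache (old->new): [78 9 16 88 41 23]
Total: 9 hits, 6 misses, 0 evictions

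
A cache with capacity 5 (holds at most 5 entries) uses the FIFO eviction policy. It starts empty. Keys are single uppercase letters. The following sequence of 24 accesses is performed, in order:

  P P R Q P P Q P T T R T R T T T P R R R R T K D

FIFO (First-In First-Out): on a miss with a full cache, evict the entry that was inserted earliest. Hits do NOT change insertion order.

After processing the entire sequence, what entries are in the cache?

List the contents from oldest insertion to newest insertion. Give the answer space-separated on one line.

FIFO simulation (capacity=5):
  1. access P: MISS. Cache (old->new): [P]
  2. access P: HIT. Cache (old->new): [P]
  3. access R: MISS. Cache (old->new): [P R]
  4. access Q: MISS. Cache (old->new): [P R Q]
  5. access P: HIT. Cache (old->new): [P R Q]
  6. access P: HIT. Cache (old->new): [P R Q]
  7. access Q: HIT. Cache (old->new): [P R Q]
  8. access P: HIT. Cache (old->new): [P R Q]
  9. access T: MISS. Cache (old->new): [P R Q T]
  10. access T: HIT. Cache (old->new): [P R Q T]
  11. access R: HIT. Cache (old->new): [P R Q T]
  12. access T: HIT. Cache (old->new): [P R Q T]
  13. access R: HIT. Cache (old->new): [P R Q T]
  14. access T: HIT. Cache (old->new): [P R Q T]
  15. access T: HIT. Cache (old->new): [P R Q T]
  16. access T: HIT. Cache (old->new): [P R Q T]
  17. access P: HIT. Cache (old->new): [P R Q T]
  18. access R: HIT. Cache (old->new): [P R Q T]
  19. access R: HIT. Cache (old->new): [P R Q T]
  20. access R: HIT. Cache (old->new): [P R Q T]
  21. access R: HIT. Cache (old->new): [P R Q T]
  22. access T: HIT. Cache (old->new): [P R Q T]
  23. access K: MISS. Cache (old->new): [P R Q T K]
  24. access D: MISS, evict P. Cache (old->new): [R Q T K D]
Total: 18 hits, 6 misses, 1 evictions

Answer: R Q T K D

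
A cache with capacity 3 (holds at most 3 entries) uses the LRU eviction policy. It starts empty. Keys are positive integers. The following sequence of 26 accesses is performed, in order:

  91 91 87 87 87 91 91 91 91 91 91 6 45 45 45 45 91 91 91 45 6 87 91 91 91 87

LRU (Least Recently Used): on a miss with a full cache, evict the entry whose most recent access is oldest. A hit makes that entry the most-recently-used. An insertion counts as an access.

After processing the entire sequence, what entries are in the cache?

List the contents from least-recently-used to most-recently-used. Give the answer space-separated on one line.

LRU simulation (capacity=3):
  1. access 91: MISS. Cache (LRU->MRU): [91]
  2. access 91: HIT. Cache (LRU->MRU): [91]
  3. access 87: MISS. Cache (LRU->MRU): [91 87]
  4. access 87: HIT. Cache (LRU->MRU): [91 87]
  5. access 87: HIT. Cache (LRU->MRU): [91 87]
  6. access 91: HIT. Cache (LRU->MRU): [87 91]
  7. access 91: HIT. Cache (LRU->MRU): [87 91]
  8. access 91: HIT. Cache (LRU->MRU): [87 91]
  9. access 91: HIT. Cache (LRU->MRU): [87 91]
  10. access 91: HIT. Cache (LRU->MRU): [87 91]
  11. access 91: HIT. Cache (LRU->MRU): [87 91]
  12. access 6: MISS. Cache (LRU->MRU): [87 91 6]
  13. access 45: MISS, evict 87. Cache (LRU->MRU): [91 6 45]
  14. access 45: HIT. Cache (LRU->MRU): [91 6 45]
  15. access 45: HIT. Cache (LRU->MRU): [91 6 45]
  16. access 45: HIT. Cache (LRU->MRU): [91 6 45]
  17. access 91: HIT. Cache (LRU->MRU): [6 45 91]
  18. access 91: HIT. Cache (LRU->MRU): [6 45 91]
  19. access 91: HIT. Cache (LRU->MRU): [6 45 91]
  20. access 45: HIT. Cache (LRU->MRU): [6 91 45]
  21. access 6: HIT. Cache (LRU->MRU): [91 45 6]
  22. access 87: MISS, evict 91. Cache (LRU->MRU): [45 6 87]
  23. access 91: MISS, evict 45. Cache (LRU->MRU): [6 87 91]
  24. access 91: HIT. Cache (LRU->MRU): [6 87 91]
  25. access 91: HIT. Cache (LRU->MRU): [6 87 91]
  26. access 87: HIT. Cache (LRU->MRU): [6 91 87]
Total: 20 hits, 6 misses, 3 evictions

Answer: 6 91 87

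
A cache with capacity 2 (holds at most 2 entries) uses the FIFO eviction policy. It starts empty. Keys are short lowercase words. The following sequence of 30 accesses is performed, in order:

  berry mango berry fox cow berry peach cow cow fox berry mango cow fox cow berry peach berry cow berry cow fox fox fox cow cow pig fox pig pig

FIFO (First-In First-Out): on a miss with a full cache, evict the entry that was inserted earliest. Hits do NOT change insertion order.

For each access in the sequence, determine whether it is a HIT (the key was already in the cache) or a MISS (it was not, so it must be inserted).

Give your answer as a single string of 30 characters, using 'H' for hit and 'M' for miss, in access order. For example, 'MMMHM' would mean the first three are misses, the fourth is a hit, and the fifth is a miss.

FIFO simulation (capacity=2):
  1. access berry: MISS. Cache (old->new): [berry]
  2. access mango: MISS. Cache (old->new): [berry mango]
  3. access berry: HIT. Cache (old->new): [berry mango]
  4. access fox: MISS, evict berry. Cache (old->new): [mango fox]
  5. access cow: MISS, evict mango. Cache (old->new): [fox cow]
  6. access berry: MISS, evict fox. Cache (old->new): [cow berry]
  7. access peach: MISS, evict cow. Cache (old->new): [berry peach]
  8. access cow: MISS, evict berry. Cache (old->new): [peach cow]
  9. access cow: HIT. Cache (old->new): [peach cow]
  10. access fox: MISS, evict peach. Cache (old->new): [cow fox]
  11. access berry: MISS, evict cow. Cache (old->new): [fox berry]
  12. access mango: MISS, evict fox. Cache (old->new): [berry mango]
  13. access cow: MISS, evict berry. Cache (old->new): [mango cow]
  14. access fox: MISS, evict mango. Cache (old->new): [cow fox]
  15. access cow: HIT. Cache (old->new): [cow fox]
  16. access berry: MISS, evict cow. Cache (old->new): [fox berry]
  17. access peach: MISS, evict fox. Cache (old->new): [berry peach]
  18. access berry: HIT. Cache (old->new): [berry peach]
  19. access cow: MISS, evict berry. Cache (old->new): [peach cow]
  20. access berry: MISS, evict peach. Cache (old->new): [cow berry]
  21. access cow: HIT. Cache (old->new): [cow berry]
  22. access fox: MISS, evict cow. Cache (old->new): [berry fox]
  23. access fox: HIT. Cache (old->new): [berry fox]
  24. access fox: HIT. Cache (old->new): [berry fox]
  25. access cow: MISS, evict berry. Cache (old->new): [fox cow]
  26. access cow: HIT. Cache (old->new): [fox cow]
  27. access pig: MISS, evict fox. Cache (old->new): [cow pig]
  28. access fox: MISS, evict cow. Cache (old->new): [pig fox]
  29. access pig: HIT. Cache (old->new): [pig fox]
  30. access pig: HIT. Cache (old->new): [pig fox]
Total: 10 hits, 20 misses, 18 evictions

Answer: MMHMMMMMHMMMMMHMMHMMHMHHMHMMHH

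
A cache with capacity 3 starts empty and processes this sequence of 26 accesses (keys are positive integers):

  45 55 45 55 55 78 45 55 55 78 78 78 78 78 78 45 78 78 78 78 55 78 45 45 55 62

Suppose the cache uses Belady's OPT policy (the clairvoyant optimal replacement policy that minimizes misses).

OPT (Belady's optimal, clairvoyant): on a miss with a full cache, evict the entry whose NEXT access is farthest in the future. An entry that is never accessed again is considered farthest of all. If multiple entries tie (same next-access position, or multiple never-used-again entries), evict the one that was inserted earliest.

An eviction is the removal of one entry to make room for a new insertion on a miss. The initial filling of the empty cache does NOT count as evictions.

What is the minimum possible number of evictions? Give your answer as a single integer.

OPT (Belady) simulation (capacity=3):
  1. access 45: MISS. Cache: [45]
  2. access 55: MISS. Cache: [45 55]
  3. access 45: HIT. Next use of 45: step 7. Cache: [45 55]
  4. access 55: HIT. Next use of 55: step 5. Cache: [45 55]
  5. access 55: HIT. Next use of 55: step 8. Cache: [45 55]
  6. access 78: MISS. Cache: [45 55 78]
  7. access 45: HIT. Next use of 45: step 16. Cache: [45 55 78]
  8. access 55: HIT. Next use of 55: step 9. Cache: [45 55 78]
  9. access 55: HIT. Next use of 55: step 21. Cache: [45 55 78]
  10. access 78: HIT. Next use of 78: step 11. Cache: [45 55 78]
  11. access 78: HIT. Next use of 78: step 12. Cache: [45 55 78]
  12. access 78: HIT. Next use of 78: step 13. Cache: [45 55 78]
  13. access 78: HIT. Next use of 78: step 14. Cache: [45 55 78]
  14. access 78: HIT. Next use of 78: step 15. Cache: [45 55 78]
  15. access 78: HIT. Next use of 78: step 17. Cache: [45 55 78]
  16. access 45: HIT. Next use of 45: step 23. Cache: [45 55 78]
  17. access 78: HIT. Next use of 78: step 18. Cache: [45 55 78]
  18. access 78: HIT. Next use of 78: step 19. Cache: [45 55 78]
  19. access 78: HIT. Next use of 78: step 20. Cache: [45 55 78]
  20. access 78: HIT. Next use of 78: step 22. Cache: [45 55 78]
  21. access 55: HIT. Next use of 55: step 25. Cache: [45 55 78]
  22. access 78: HIT. Next use of 78: never. Cache: [45 55 78]
  23. access 45: HIT. Next use of 45: step 24. Cache: [45 55 78]
  24. access 45: HIT. Next use of 45: never. Cache: [45 55 78]
  25. access 55: HIT. Next use of 55: never. Cache: [45 55 78]
  26. access 62: MISS, evict 45 (next use: never). Cache: [55 78 62]
Total: 22 hits, 4 misses, 1 evictions

Answer: 1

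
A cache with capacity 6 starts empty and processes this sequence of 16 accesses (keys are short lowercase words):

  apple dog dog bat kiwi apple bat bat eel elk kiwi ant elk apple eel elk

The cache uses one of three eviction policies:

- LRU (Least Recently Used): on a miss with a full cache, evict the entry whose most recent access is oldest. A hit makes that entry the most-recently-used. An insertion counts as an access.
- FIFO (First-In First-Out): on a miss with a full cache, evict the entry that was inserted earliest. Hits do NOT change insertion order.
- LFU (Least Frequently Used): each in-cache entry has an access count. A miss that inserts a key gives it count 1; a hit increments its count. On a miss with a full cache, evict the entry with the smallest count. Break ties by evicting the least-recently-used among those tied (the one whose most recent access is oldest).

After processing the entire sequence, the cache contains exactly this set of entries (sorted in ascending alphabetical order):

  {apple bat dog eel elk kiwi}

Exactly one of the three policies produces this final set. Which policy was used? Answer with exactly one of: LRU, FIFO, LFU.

Simulating under each policy and comparing final sets:
  LRU: final set = {ant apple bat eel elk kiwi} -> differs
  FIFO: final set = {ant apple bat eel elk kiwi} -> differs
  LFU: final set = {apple bat dog eel elk kiwi} -> MATCHES target
Only LFU produces the target set.

Answer: LFU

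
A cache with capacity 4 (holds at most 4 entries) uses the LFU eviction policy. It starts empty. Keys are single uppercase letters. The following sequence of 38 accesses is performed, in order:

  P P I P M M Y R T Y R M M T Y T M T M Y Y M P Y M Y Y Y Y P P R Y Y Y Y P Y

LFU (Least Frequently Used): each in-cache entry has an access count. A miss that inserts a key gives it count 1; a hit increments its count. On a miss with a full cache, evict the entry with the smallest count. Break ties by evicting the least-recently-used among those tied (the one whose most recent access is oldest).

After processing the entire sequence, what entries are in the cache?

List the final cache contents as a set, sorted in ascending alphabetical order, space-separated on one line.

LFU simulation (capacity=4):
  1. access P: MISS. Cache: [P(c=1)]
  2. access P: HIT, count now 2. Cache: [P(c=2)]
  3. access I: MISS. Cache: [I(c=1) P(c=2)]
  4. access P: HIT, count now 3. Cache: [I(c=1) P(c=3)]
  5. access M: MISS. Cache: [I(c=1) M(c=1) P(c=3)]
  6. access M: HIT, count now 2. Cache: [I(c=1) M(c=2) P(c=3)]
  7. access Y: MISS. Cache: [I(c=1) Y(c=1) M(c=2) P(c=3)]
  8. access R: MISS, evict I(c=1). Cache: [Y(c=1) R(c=1) M(c=2) P(c=3)]
  9. access T: MISS, evict Y(c=1). Cache: [R(c=1) T(c=1) M(c=2) P(c=3)]
  10. access Y: MISS, evict R(c=1). Cache: [T(c=1) Y(c=1) M(c=2) P(c=3)]
  11. access R: MISS, evict T(c=1). Cache: [Y(c=1) R(c=1) M(c=2) P(c=3)]
  12. access M: HIT, count now 3. Cache: [Y(c=1) R(c=1) P(c=3) M(c=3)]
  13. access M: HIT, count now 4. Cache: [Y(c=1) R(c=1) P(c=3) M(c=4)]
  14. access T: MISS, evict Y(c=1). Cache: [R(c=1) T(c=1) P(c=3) M(c=4)]
  15. access Y: MISS, evict R(c=1). Cache: [T(c=1) Y(c=1) P(c=3) M(c=4)]
  16. access T: HIT, count now 2. Cache: [Y(c=1) T(c=2) P(c=3) M(c=4)]
  17. access M: HIT, count now 5. Cache: [Y(c=1) T(c=2) P(c=3) M(c=5)]
  18. access T: HIT, count now 3. Cache: [Y(c=1) P(c=3) T(c=3) M(c=5)]
  19. access M: HIT, count now 6. Cache: [Y(c=1) P(c=3) T(c=3) M(c=6)]
  20. access Y: HIT, count now 2. Cache: [Y(c=2) P(c=3) T(c=3) M(c=6)]
  21. access Y: HIT, count now 3. Cache: [P(c=3) T(c=3) Y(c=3) M(c=6)]
  22. access M: HIT, count now 7. Cache: [P(c=3) T(c=3) Y(c=3) M(c=7)]
  23. access P: HIT, count now 4. Cache: [T(c=3) Y(c=3) P(c=4) M(c=7)]
  24. access Y: HIT, count now 4. Cache: [T(c=3) P(c=4) Y(c=4) M(c=7)]
  25. access M: HIT, count now 8. Cache: [T(c=3) P(c=4) Y(c=4) M(c=8)]
  26. access Y: HIT, count now 5. Cache: [T(c=3) P(c=4) Y(c=5) M(c=8)]
  27. access Y: HIT, count now 6. Cache: [T(c=3) P(c=4) Y(c=6) M(c=8)]
  28. access Y: HIT, count now 7. Cache: [T(c=3) P(c=4) Y(c=7) M(c=8)]
  29. access Y: HIT, count now 8. Cache: [T(c=3) P(c=4) M(c=8) Y(c=8)]
  30. access P: HIT, count now 5. Cache: [T(c=3) P(c=5) M(c=8) Y(c=8)]
  31. access P: HIT, count now 6. Cache: [T(c=3) P(c=6) M(c=8) Y(c=8)]
  32. access R: MISS, evict T(c=3). Cache: [R(c=1) P(c=6) M(c=8) Y(c=8)]
  33. access Y: HIT, count now 9. Cache: [R(c=1) P(c=6) M(c=8) Y(c=9)]
  34. access Y: HIT, count now 10. Cache: [R(c=1) P(c=6) M(c=8) Y(c=10)]
  35. access Y: HIT, count now 11. Cache: [R(c=1) P(c=6) M(c=8) Y(c=11)]
  36. access Y: HIT, count now 12. Cache: [R(c=1) P(c=6) M(c=8) Y(c=12)]
  37. access P: HIT, count now 7. Cache: [R(c=1) P(c=7) M(c=8) Y(c=12)]
  38. access Y: HIT, count now 13. Cache: [R(c=1) P(c=7) M(c=8) Y(c=13)]
Total: 27 hits, 11 misses, 7 evictions

Answer: M P R Y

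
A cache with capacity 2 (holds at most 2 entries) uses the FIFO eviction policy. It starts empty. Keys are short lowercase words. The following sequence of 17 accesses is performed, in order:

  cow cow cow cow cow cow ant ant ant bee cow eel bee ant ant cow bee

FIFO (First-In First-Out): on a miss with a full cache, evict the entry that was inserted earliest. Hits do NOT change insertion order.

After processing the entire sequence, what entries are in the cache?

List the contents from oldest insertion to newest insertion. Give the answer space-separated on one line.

FIFO simulation (capacity=2):
  1. access cow: MISS. Cache (old->new): [cow]
  2. access cow: HIT. Cache (old->new): [cow]
  3. access cow: HIT. Cache (old->new): [cow]
  4. access cow: HIT. Cache (old->new): [cow]
  5. access cow: HIT. Cache (old->new): [cow]
  6. access cow: HIT. Cache (old->new): [cow]
  7. access ant: MISS. Cache (old->new): [cow ant]
  8. access ant: HIT. Cache (old->new): [cow ant]
  9. access ant: HIT. Cache (old->new): [cow ant]
  10. access bee: MISS, evict cow. Cache (old->new): [ant bee]
  11. access cow: MISS, evict ant. Cache (old->new): [bee cow]
  12. access eel: MISS, evict bee. Cache (old->new): [cow eel]
  13. access bee: MISS, evict cow. Cache (old->new): [eel bee]
  14. access ant: MISS, evict eel. Cache (old->new): [bee ant]
  15. access ant: HIT. Cache (old->new): [bee ant]
  16. access cow: MISS, evict bee. Cache (old->new): [ant cow]
  17. access bee: MISS, evict ant. Cache (old->new): [cow bee]
Total: 8 hits, 9 misses, 7 evictions

Answer: cow bee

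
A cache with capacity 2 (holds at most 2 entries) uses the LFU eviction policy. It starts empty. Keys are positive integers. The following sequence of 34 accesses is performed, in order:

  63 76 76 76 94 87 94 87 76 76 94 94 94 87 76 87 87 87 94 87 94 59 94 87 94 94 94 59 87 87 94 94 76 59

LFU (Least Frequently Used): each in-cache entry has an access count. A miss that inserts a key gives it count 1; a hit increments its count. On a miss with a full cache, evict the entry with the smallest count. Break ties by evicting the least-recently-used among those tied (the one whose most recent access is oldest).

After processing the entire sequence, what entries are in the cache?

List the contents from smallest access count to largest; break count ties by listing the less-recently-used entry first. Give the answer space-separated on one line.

Answer: 59 76

Derivation:
LFU simulation (capacity=2):
  1. access 63: MISS. Cache: [63(c=1)]
  2. access 76: MISS. Cache: [63(c=1) 76(c=1)]
  3. access 76: HIT, count now 2. Cache: [63(c=1) 76(c=2)]
  4. access 76: HIT, count now 3. Cache: [63(c=1) 76(c=3)]
  5. access 94: MISS, evict 63(c=1). Cache: [94(c=1) 76(c=3)]
  6. access 87: MISS, evict 94(c=1). Cache: [87(c=1) 76(c=3)]
  7. access 94: MISS, evict 87(c=1). Cache: [94(c=1) 76(c=3)]
  8. access 87: MISS, evict 94(c=1). Cache: [87(c=1) 76(c=3)]
  9. access 76: HIT, count now 4. Cache: [87(c=1) 76(c=4)]
  10. access 76: HIT, count now 5. Cache: [87(c=1) 76(c=5)]
  11. access 94: MISS, evict 87(c=1). Cache: [94(c=1) 76(c=5)]
  12. access 94: HIT, count now 2. Cache: [94(c=2) 76(c=5)]
  13. access 94: HIT, count now 3. Cache: [94(c=3) 76(c=5)]
  14. access 87: MISS, evict 94(c=3). Cache: [87(c=1) 76(c=5)]
  15. access 76: HIT, count now 6. Cache: [87(c=1) 76(c=6)]
  16. access 87: HIT, count now 2. Cache: [87(c=2) 76(c=6)]
  17. access 87: HIT, count now 3. Cache: [87(c=3) 76(c=6)]
  18. access 87: HIT, count now 4. Cache: [87(c=4) 76(c=6)]
  19. access 94: MISS, evict 87(c=4). Cache: [94(c=1) 76(c=6)]
  20. access 87: MISS, evict 94(c=1). Cache: [87(c=1) 76(c=6)]
  21. access 94: MISS, evict 87(c=1). Cache: [94(c=1) 76(c=6)]
  22. access 59: MISS, evict 94(c=1). Cache: [59(c=1) 76(c=6)]
  23. access 94: MISS, evict 59(c=1). Cache: [94(c=1) 76(c=6)]
  24. access 87: MISS, evict 94(c=1). Cache: [87(c=1) 76(c=6)]
  25. access 94: MISS, evict 87(c=1). Cache: [94(c=1) 76(c=6)]
  26. access 94: HIT, count now 2. Cache: [94(c=2) 76(c=6)]
  27. access 94: HIT, count now 3. Cache: [94(c=3) 76(c=6)]
  28. access 59: MISS, evict 94(c=3). Cache: [59(c=1) 76(c=6)]
  29. access 87: MISS, evict 59(c=1). Cache: [87(c=1) 76(c=6)]
  30. access 87: HIT, count now 2. Cache: [87(c=2) 76(c=6)]
  31. access 94: MISS, evict 87(c=2). Cache: [94(c=1) 76(c=6)]
  32. access 94: HIT, count now 2. Cache: [94(c=2) 76(c=6)]
  33. access 76: HIT, count now 7. Cache: [94(c=2) 76(c=7)]
  34. access 59: MISS, evict 94(c=2). Cache: [59(c=1) 76(c=7)]
Total: 15 hits, 19 misses, 17 evictions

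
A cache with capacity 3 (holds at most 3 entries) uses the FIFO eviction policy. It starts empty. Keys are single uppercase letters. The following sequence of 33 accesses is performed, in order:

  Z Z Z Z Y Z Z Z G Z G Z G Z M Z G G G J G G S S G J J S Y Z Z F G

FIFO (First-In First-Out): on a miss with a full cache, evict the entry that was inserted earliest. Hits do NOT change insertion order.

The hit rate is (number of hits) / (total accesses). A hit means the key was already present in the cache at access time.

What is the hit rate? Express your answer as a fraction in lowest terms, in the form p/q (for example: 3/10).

Answer: 7/11

Derivation:
FIFO simulation (capacity=3):
  1. access Z: MISS. Cache (old->new): [Z]
  2. access Z: HIT. Cache (old->new): [Z]
  3. access Z: HIT. Cache (old->new): [Z]
  4. access Z: HIT. Cache (old->new): [Z]
  5. access Y: MISS. Cache (old->new): [Z Y]
  6. access Z: HIT. Cache (old->new): [Z Y]
  7. access Z: HIT. Cache (old->new): [Z Y]
  8. access Z: HIT. Cache (old->new): [Z Y]
  9. access G: MISS. Cache (old->new): [Z Y G]
  10. access Z: HIT. Cache (old->new): [Z Y G]
  11. access G: HIT. Cache (old->new): [Z Y G]
  12. access Z: HIT. Cache (old->new): [Z Y G]
  13. access G: HIT. Cache (old->new): [Z Y G]
  14. access Z: HIT. Cache (old->new): [Z Y G]
  15. access M: MISS, evict Z. Cache (old->new): [Y G M]
  16. access Z: MISS, evict Y. Cache (old->new): [G M Z]
  17. access G: HIT. Cache (old->new): [G M Z]
  18. access G: HIT. Cache (old->new): [G M Z]
  19. access G: HIT. Cache (old->new): [G M Z]
  20. access J: MISS, evict G. Cache (old->new): [M Z J]
  21. access G: MISS, evict M. Cache (old->new): [Z J G]
  22. access G: HIT. Cache (old->new): [Z J G]
  23. access S: MISS, evict Z. Cache (old->new): [J G S]
  24. access S: HIT. Cache (old->new): [J G S]
  25. access G: HIT. Cache (old->new): [J G S]
  26. access J: HIT. Cache (old->new): [J G S]
  27. access J: HIT. Cache (old->new): [J G S]
  28. access S: HIT. Cache (old->new): [J G S]
  29. access Y: MISS, evict J. Cache (old->new): [G S Y]
  30. access Z: MISS, evict G. Cache (old->new): [S Y Z]
  31. access Z: HIT. Cache (old->new): [S Y Z]
  32. access F: MISS, evict S. Cache (old->new): [Y Z F]
  33. access G: MISS, evict Y. Cache (old->new): [Z F G]
Total: 21 hits, 12 misses, 9 evictions

Hit rate = 21/33 = 7/11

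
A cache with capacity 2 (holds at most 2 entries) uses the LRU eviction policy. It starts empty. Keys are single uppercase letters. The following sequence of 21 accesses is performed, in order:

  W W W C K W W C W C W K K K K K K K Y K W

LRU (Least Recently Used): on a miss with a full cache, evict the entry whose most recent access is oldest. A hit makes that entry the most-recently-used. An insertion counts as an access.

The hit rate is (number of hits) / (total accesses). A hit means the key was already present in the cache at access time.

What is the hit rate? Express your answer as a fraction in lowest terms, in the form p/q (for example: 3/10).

Answer: 13/21

Derivation:
LRU simulation (capacity=2):
  1. access W: MISS. Cache (LRU->MRU): [W]
  2. access W: HIT. Cache (LRU->MRU): [W]
  3. access W: HIT. Cache (LRU->MRU): [W]
  4. access C: MISS. Cache (LRU->MRU): [W C]
  5. access K: MISS, evict W. Cache (LRU->MRU): [C K]
  6. access W: MISS, evict C. Cache (LRU->MRU): [K W]
  7. access W: HIT. Cache (LRU->MRU): [K W]
  8. access C: MISS, evict K. Cache (LRU->MRU): [W C]
  9. access W: HIT. Cache (LRU->MRU): [C W]
  10. access C: HIT. Cache (LRU->MRU): [W C]
  11. access W: HIT. Cache (LRU->MRU): [C W]
  12. access K: MISS, evict C. Cache (LRU->MRU): [W K]
  13. access K: HIT. Cache (LRU->MRU): [W K]
  14. access K: HIT. Cache (LRU->MRU): [W K]
  15. access K: HIT. Cache (LRU->MRU): [W K]
  16. access K: HIT. Cache (LRU->MRU): [W K]
  17. access K: HIT. Cache (LRU->MRU): [W K]
  18. access K: HIT. Cache (LRU->MRU): [W K]
  19. access Y: MISS, evict W. Cache (LRU->MRU): [K Y]
  20. access K: HIT. Cache (LRU->MRU): [Y K]
  21. access W: MISS, evict Y. Cache (LRU->MRU): [K W]
Total: 13 hits, 8 misses, 6 evictions

Hit rate = 13/21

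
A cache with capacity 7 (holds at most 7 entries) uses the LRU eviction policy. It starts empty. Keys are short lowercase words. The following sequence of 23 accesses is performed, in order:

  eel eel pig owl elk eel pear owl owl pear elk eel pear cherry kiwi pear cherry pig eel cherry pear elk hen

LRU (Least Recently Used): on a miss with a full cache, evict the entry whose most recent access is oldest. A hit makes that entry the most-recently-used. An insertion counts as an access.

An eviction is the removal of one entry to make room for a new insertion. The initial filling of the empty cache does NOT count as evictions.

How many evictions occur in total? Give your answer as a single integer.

Answer: 1

Derivation:
LRU simulation (capacity=7):
  1. access eel: MISS. Cache (LRU->MRU): [eel]
  2. access eel: HIT. Cache (LRU->MRU): [eel]
  3. access pig: MISS. Cache (LRU->MRU): [eel pig]
  4. access owl: MISS. Cache (LRU->MRU): [eel pig owl]
  5. access elk: MISS. Cache (LRU->MRU): [eel pig owl elk]
  6. access eel: HIT. Cache (LRU->MRU): [pig owl elk eel]
  7. access pear: MISS. Cache (LRU->MRU): [pig owl elk eel pear]
  8. access owl: HIT. Cache (LRU->MRU): [pig elk eel pear owl]
  9. access owl: HIT. Cache (LRU->MRU): [pig elk eel pear owl]
  10. access pear: HIT. Cache (LRU->MRU): [pig elk eel owl pear]
  11. access elk: HIT. Cache (LRU->MRU): [pig eel owl pear elk]
  12. access eel: HIT. Cache (LRU->MRU): [pig owl pear elk eel]
  13. access pear: HIT. Cache (LRU->MRU): [pig owl elk eel pear]
  14. access cherry: MISS. Cache (LRU->MRU): [pig owl elk eel pear cherry]
  15. access kiwi: MISS. Cache (LRU->MRU): [pig owl elk eel pear cherry kiwi]
  16. access pear: HIT. Cache (LRU->MRU): [pig owl elk eel cherry kiwi pear]
  17. access cherry: HIT. Cache (LRU->MRU): [pig owl elk eel kiwi pear cherry]
  18. access pig: HIT. Cache (LRU->MRU): [owl elk eel kiwi pear cherry pig]
  19. access eel: HIT. Cache (LRU->MRU): [owl elk kiwi pear cherry pig eel]
  20. access cherry: HIT. Cache (LRU->MRU): [owl elk kiwi pear pig eel cherry]
  21. access pear: HIT. Cache (LRU->MRU): [owl elk kiwi pig eel cherry pear]
  22. access elk: HIT. Cache (LRU->MRU): [owl kiwi pig eel cherry pear elk]
  23. access hen: MISS, evict owl. Cache (LRU->MRU): [kiwi pig eel cherry pear elk hen]
Total: 15 hits, 8 misses, 1 evictions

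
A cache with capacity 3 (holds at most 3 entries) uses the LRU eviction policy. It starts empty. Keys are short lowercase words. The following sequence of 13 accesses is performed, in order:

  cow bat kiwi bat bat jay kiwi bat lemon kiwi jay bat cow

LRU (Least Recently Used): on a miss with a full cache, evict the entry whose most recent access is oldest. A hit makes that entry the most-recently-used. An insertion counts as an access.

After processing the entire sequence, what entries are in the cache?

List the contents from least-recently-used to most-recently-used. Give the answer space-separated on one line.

Answer: jay bat cow

Derivation:
LRU simulation (capacity=3):
  1. access cow: MISS. Cache (LRU->MRU): [cow]
  2. access bat: MISS. Cache (LRU->MRU): [cow bat]
  3. access kiwi: MISS. Cache (LRU->MRU): [cow bat kiwi]
  4. access bat: HIT. Cache (LRU->MRU): [cow kiwi bat]
  5. access bat: HIT. Cache (LRU->MRU): [cow kiwi bat]
  6. access jay: MISS, evict cow. Cache (LRU->MRU): [kiwi bat jay]
  7. access kiwi: HIT. Cache (LRU->MRU): [bat jay kiwi]
  8. access bat: HIT. Cache (LRU->MRU): [jay kiwi bat]
  9. access lemon: MISS, evict jay. Cache (LRU->MRU): [kiwi bat lemon]
  10. access kiwi: HIT. Cache (LRU->MRU): [bat lemon kiwi]
  11. access jay: MISS, evict bat. Cache (LRU->MRU): [lemon kiwi jay]
  12. access bat: MISS, evict lemon. Cache (LRU->MRU): [kiwi jay bat]
  13. access cow: MISS, evict kiwi. Cache (LRU->MRU): [jay bat cow]
Total: 5 hits, 8 misses, 5 evictions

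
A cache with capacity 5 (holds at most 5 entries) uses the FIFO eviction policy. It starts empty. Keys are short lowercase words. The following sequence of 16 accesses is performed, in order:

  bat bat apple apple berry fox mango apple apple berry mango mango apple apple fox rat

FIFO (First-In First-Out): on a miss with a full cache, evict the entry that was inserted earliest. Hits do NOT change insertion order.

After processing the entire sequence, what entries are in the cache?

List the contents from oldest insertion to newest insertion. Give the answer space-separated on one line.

Answer: apple berry fox mango rat

Derivation:
FIFO simulation (capacity=5):
  1. access bat: MISS. Cache (old->new): [bat]
  2. access bat: HIT. Cache (old->new): [bat]
  3. access apple: MISS. Cache (old->new): [bat apple]
  4. access apple: HIT. Cache (old->new): [bat apple]
  5. access berry: MISS. Cache (old->new): [bat apple berry]
  6. access fox: MISS. Cache (old->new): [bat apple berry fox]
  7. access mango: MISS. Cache (old->new): [bat apple berry fox mango]
  8. access apple: HIT. Cache (old->new): [bat apple berry fox mango]
  9. access apple: HIT. Cache (old->new): [bat apple berry fox mango]
  10. access berry: HIT. Cache (old->new): [bat apple berry fox mango]
  11. access mango: HIT. Cache (old->new): [bat apple berry fox mango]
  12. access mango: HIT. Cache (old->new): [bat apple berry fox mango]
  13. access apple: HIT. Cache (old->new): [bat apple berry fox mango]
  14. access apple: HIT. Cache (old->new): [bat apple berry fox mango]
  15. access fox: HIT. Cache (old->new): [bat apple berry fox mango]
  16. access rat: MISS, evict bat. Cache (old->new): [apple berry fox mango rat]
Total: 10 hits, 6 misses, 1 evictions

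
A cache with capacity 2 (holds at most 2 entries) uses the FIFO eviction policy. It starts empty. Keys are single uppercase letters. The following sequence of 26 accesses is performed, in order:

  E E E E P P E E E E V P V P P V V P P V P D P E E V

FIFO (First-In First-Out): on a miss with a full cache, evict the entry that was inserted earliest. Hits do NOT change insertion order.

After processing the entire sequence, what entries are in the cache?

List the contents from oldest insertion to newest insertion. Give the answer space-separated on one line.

Answer: E V

Derivation:
FIFO simulation (capacity=2):
  1. access E: MISS. Cache (old->new): [E]
  2. access E: HIT. Cache (old->new): [E]
  3. access E: HIT. Cache (old->new): [E]
  4. access E: HIT. Cache (old->new): [E]
  5. access P: MISS. Cache (old->new): [E P]
  6. access P: HIT. Cache (old->new): [E P]
  7. access E: HIT. Cache (old->new): [E P]
  8. access E: HIT. Cache (old->new): [E P]
  9. access E: HIT. Cache (old->new): [E P]
  10. access E: HIT. Cache (old->new): [E P]
  11. access V: MISS, evict E. Cache (old->new): [P V]
  12. access P: HIT. Cache (old->new): [P V]
  13. access V: HIT. Cache (old->new): [P V]
  14. access P: HIT. Cache (old->new): [P V]
  15. access P: HIT. Cache (old->new): [P V]
  16. access V: HIT. Cache (old->new): [P V]
  17. access V: HIT. Cache (old->new): [P V]
  18. access P: HIT. Cache (old->new): [P V]
  19. access P: HIT. Cache (old->new): [P V]
  20. access V: HIT. Cache (old->new): [P V]
  21. access P: HIT. Cache (old->new): [P V]
  22. access D: MISS, evict P. Cache (old->new): [V D]
  23. access P: MISS, evict V. Cache (old->new): [D P]
  24. access E: MISS, evict D. Cache (old->new): [P E]
  25. access E: HIT. Cache (old->new): [P E]
  26. access V: MISS, evict P. Cache (old->new): [E V]
Total: 19 hits, 7 misses, 5 evictions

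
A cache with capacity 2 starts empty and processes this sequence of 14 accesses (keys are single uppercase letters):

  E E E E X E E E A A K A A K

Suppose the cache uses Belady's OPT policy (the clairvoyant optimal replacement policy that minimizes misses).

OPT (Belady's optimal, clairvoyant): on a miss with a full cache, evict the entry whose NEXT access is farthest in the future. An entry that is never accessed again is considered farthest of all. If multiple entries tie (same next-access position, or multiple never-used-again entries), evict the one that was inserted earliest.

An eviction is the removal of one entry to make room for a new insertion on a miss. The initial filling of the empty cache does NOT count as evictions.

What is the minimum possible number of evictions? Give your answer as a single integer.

Answer: 2

Derivation:
OPT (Belady) simulation (capacity=2):
  1. access E: MISS. Cache: [E]
  2. access E: HIT. Next use of E: step 3. Cache: [E]
  3. access E: HIT. Next use of E: step 4. Cache: [E]
  4. access E: HIT. Next use of E: step 6. Cache: [E]
  5. access X: MISS. Cache: [E X]
  6. access E: HIT. Next use of E: step 7. Cache: [E X]
  7. access E: HIT. Next use of E: step 8. Cache: [E X]
  8. access E: HIT. Next use of E: never. Cache: [E X]
  9. access A: MISS, evict E (next use: never). Cache: [X A]
  10. access A: HIT. Next use of A: step 12. Cache: [X A]
  11. access K: MISS, evict X (next use: never). Cache: [A K]
  12. access A: HIT. Next use of A: step 13. Cache: [A K]
  13. access A: HIT. Next use of A: never. Cache: [A K]
  14. access K: HIT. Next use of K: never. Cache: [A K]
Total: 10 hits, 4 misses, 2 evictions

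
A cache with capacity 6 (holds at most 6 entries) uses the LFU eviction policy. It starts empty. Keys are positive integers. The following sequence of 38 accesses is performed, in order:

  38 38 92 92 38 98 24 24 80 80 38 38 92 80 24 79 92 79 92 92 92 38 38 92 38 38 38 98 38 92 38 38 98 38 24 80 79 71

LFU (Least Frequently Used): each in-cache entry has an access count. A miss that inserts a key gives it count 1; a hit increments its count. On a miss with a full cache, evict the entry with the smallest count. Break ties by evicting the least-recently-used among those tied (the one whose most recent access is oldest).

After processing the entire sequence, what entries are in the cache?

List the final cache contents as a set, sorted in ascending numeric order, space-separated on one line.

LFU simulation (capacity=6):
  1. access 38: MISS. Cache: [38(c=1)]
  2. access 38: HIT, count now 2. Cache: [38(c=2)]
  3. access 92: MISS. Cache: [92(c=1) 38(c=2)]
  4. access 92: HIT, count now 2. Cache: [38(c=2) 92(c=2)]
  5. access 38: HIT, count now 3. Cache: [92(c=2) 38(c=3)]
  6. access 98: MISS. Cache: [98(c=1) 92(c=2) 38(c=3)]
  7. access 24: MISS. Cache: [98(c=1) 24(c=1) 92(c=2) 38(c=3)]
  8. access 24: HIT, count now 2. Cache: [98(c=1) 92(c=2) 24(c=2) 38(c=3)]
  9. access 80: MISS. Cache: [98(c=1) 80(c=1) 92(c=2) 24(c=2) 38(c=3)]
  10. access 80: HIT, count now 2. Cache: [98(c=1) 92(c=2) 24(c=2) 80(c=2) 38(c=3)]
  11. access 38: HIT, count now 4. Cache: [98(c=1) 92(c=2) 24(c=2) 80(c=2) 38(c=4)]
  12. access 38: HIT, count now 5. Cache: [98(c=1) 92(c=2) 24(c=2) 80(c=2) 38(c=5)]
  13. access 92: HIT, count now 3. Cache: [98(c=1) 24(c=2) 80(c=2) 92(c=3) 38(c=5)]
  14. access 80: HIT, count now 3. Cache: [98(c=1) 24(c=2) 92(c=3) 80(c=3) 38(c=5)]
  15. access 24: HIT, count now 3. Cache: [98(c=1) 92(c=3) 80(c=3) 24(c=3) 38(c=5)]
  16. access 79: MISS. Cache: [98(c=1) 79(c=1) 92(c=3) 80(c=3) 24(c=3) 38(c=5)]
  17. access 92: HIT, count now 4. Cache: [98(c=1) 79(c=1) 80(c=3) 24(c=3) 92(c=4) 38(c=5)]
  18. access 79: HIT, count now 2. Cache: [98(c=1) 79(c=2) 80(c=3) 24(c=3) 92(c=4) 38(c=5)]
  19. access 92: HIT, count now 5. Cache: [98(c=1) 79(c=2) 80(c=3) 24(c=3) 38(c=5) 92(c=5)]
  20. access 92: HIT, count now 6. Cache: [98(c=1) 79(c=2) 80(c=3) 24(c=3) 38(c=5) 92(c=6)]
  21. access 92: HIT, count now 7. Cache: [98(c=1) 79(c=2) 80(c=3) 24(c=3) 38(c=5) 92(c=7)]
  22. access 38: HIT, count now 6. Cache: [98(c=1) 79(c=2) 80(c=3) 24(c=3) 38(c=6) 92(c=7)]
  23. access 38: HIT, count now 7. Cache: [98(c=1) 79(c=2) 80(c=3) 24(c=3) 92(c=7) 38(c=7)]
  24. access 92: HIT, count now 8. Cache: [98(c=1) 79(c=2) 80(c=3) 24(c=3) 38(c=7) 92(c=8)]
  25. access 38: HIT, count now 8. Cache: [98(c=1) 79(c=2) 80(c=3) 24(c=3) 92(c=8) 38(c=8)]
  26. access 38: HIT, count now 9. Cache: [98(c=1) 79(c=2) 80(c=3) 24(c=3) 92(c=8) 38(c=9)]
  27. access 38: HIT, count now 10. Cache: [98(c=1) 79(c=2) 80(c=3) 24(c=3) 92(c=8) 38(c=10)]
  28. access 98: HIT, count now 2. Cache: [79(c=2) 98(c=2) 80(c=3) 24(c=3) 92(c=8) 38(c=10)]
  29. access 38: HIT, count now 11. Cache: [79(c=2) 98(c=2) 80(c=3) 24(c=3) 92(c=8) 38(c=11)]
  30. access 92: HIT, count now 9. Cache: [79(c=2) 98(c=2) 80(c=3) 24(c=3) 92(c=9) 38(c=11)]
  31. access 38: HIT, count now 12. Cache: [79(c=2) 98(c=2) 80(c=3) 24(c=3) 92(c=9) 38(c=12)]
  32. access 38: HIT, count now 13. Cache: [79(c=2) 98(c=2) 80(c=3) 24(c=3) 92(c=9) 38(c=13)]
  33. access 98: HIT, count now 3. Cache: [79(c=2) 80(c=3) 24(c=3) 98(c=3) 92(c=9) 38(c=13)]
  34. access 38: HIT, count now 14. Cache: [79(c=2) 80(c=3) 24(c=3) 98(c=3) 92(c=9) 38(c=14)]
  35. access 24: HIT, count now 4. Cache: [79(c=2) 80(c=3) 98(c=3) 24(c=4) 92(c=9) 38(c=14)]
  36. access 80: HIT, count now 4. Cache: [79(c=2) 98(c=3) 24(c=4) 80(c=4) 92(c=9) 38(c=14)]
  37. access 79: HIT, count now 3. Cache: [98(c=3) 79(c=3) 24(c=4) 80(c=4) 92(c=9) 38(c=14)]
  38. access 71: MISS, evict 98(c=3). Cache: [71(c=1) 79(c=3) 24(c=4) 80(c=4) 92(c=9) 38(c=14)]
Total: 31 hits, 7 misses, 1 evictions

Answer: 24 38 71 79 80 92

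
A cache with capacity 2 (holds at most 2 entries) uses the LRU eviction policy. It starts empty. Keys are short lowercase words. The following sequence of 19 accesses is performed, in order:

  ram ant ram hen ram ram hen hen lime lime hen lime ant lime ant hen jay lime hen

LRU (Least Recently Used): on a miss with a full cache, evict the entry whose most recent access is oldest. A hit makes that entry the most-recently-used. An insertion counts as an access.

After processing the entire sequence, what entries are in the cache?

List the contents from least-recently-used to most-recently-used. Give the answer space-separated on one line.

Answer: lime hen

Derivation:
LRU simulation (capacity=2):
  1. access ram: MISS. Cache (LRU->MRU): [ram]
  2. access ant: MISS. Cache (LRU->MRU): [ram ant]
  3. access ram: HIT. Cache (LRU->MRU): [ant ram]
  4. access hen: MISS, evict ant. Cache (LRU->MRU): [ram hen]
  5. access ram: HIT. Cache (LRU->MRU): [hen ram]
  6. access ram: HIT. Cache (LRU->MRU): [hen ram]
  7. access hen: HIT. Cache (LRU->MRU): [ram hen]
  8. access hen: HIT. Cache (LRU->MRU): [ram hen]
  9. access lime: MISS, evict ram. Cache (LRU->MRU): [hen lime]
  10. access lime: HIT. Cache (LRU->MRU): [hen lime]
  11. access hen: HIT. Cache (LRU->MRU): [lime hen]
  12. access lime: HIT. Cache (LRU->MRU): [hen lime]
  13. access ant: MISS, evict hen. Cache (LRU->MRU): [lime ant]
  14. access lime: HIT. Cache (LRU->MRU): [ant lime]
  15. access ant: HIT. Cache (LRU->MRU): [lime ant]
  16. access hen: MISS, evict lime. Cache (LRU->MRU): [ant hen]
  17. access jay: MISS, evict ant. Cache (LRU->MRU): [hen jay]
  18. access lime: MISS, evict hen. Cache (LRU->MRU): [jay lime]
  19. access hen: MISS, evict jay. Cache (LRU->MRU): [lime hen]
Total: 10 hits, 9 misses, 7 evictions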